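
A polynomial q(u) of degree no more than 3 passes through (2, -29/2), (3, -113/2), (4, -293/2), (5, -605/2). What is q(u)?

q(u) = -3u^3 + 3u^2 - 5/2

Write q(u) = au^3 + bu^2 + cu + d. Substituting each data point gives a linear system:
  8a + 4b + 2c + d = -29/2
  27a + 9b + 3c + d = -113/2
  64a + 16b + 4c + d = -293/2
  125a + 25b + 5c + d = -605/2
Solving the system yields a = -3, b = 3, c = 0, d = -5/2.
So q(u) = -3u^3 + 3u^2 - 5/2.
Check: q(4) = -293/2. ✓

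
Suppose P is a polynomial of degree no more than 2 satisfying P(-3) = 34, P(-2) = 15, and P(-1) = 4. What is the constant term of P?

Write P(s) = as^2 + bs + c. Substituting each data point gives a linear system:
  9a - 3b + c = 34
  4a - 2b + c = 15
  a - b + c = 4
Solving the system yields a = 4, b = 1, c = 1.
So P(s) = 4s^2 + s + 1.
The constant term is 1.

1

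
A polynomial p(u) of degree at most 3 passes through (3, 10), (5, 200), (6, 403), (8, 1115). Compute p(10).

Write p(u) = au^3 + bu^2 + cu + d. Substituting each data point gives a linear system:
  27a + 9b + 3c + d = 10
  125a + 25b + 5c + d = 200
  216a + 36b + 6c + d = 403
  512a + 64b + 8c + d = 1115
Solving the system yields a = 3, b = -6, c = -4, d = -5.
So p(u) = 3u^3 - 6u^2 - 4u - 5.
Then p(10) = 2355.

2355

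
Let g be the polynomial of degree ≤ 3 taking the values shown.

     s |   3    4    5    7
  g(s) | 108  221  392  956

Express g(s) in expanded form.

g(s) = 2s^3 + 5s^2 + 4s - 3

Using the Lagrange interpolation formula with nodes 3, 4, 5, 7:
  L_0(s) = (s - 4)(s - 5)(s - 7) / -8
  L_1(s) = (s - 3)(s - 5)(s - 7) / 3
  L_2(s) = (s - 3)(s - 4)(s - 7) / -4
  L_3(s) = (s - 3)(s - 4)(s - 5) / 24
Then g(s) = 108·L_0(s) + 221·L_1(s) + 392·L_2(s) + 956·L_3(s).
Expanding and collecting terms gives g(s) = 2s^3 + 5s^2 + 4s - 3.
Check: g(3) = 108. ✓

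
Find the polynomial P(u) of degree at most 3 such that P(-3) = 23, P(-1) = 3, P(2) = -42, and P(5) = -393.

P(u) = -2u^3 - 5u^2 - 4u + 2

Using the Lagrange interpolation formula with nodes -3, -1, 2, 5:
  L_0(u) = (u + 1)(u - 2)(u - 5) / -80
  L_1(u) = (u + 3)(u - 2)(u - 5) / 36
  L_2(u) = (u + 3)(u + 1)(u - 5) / -45
  L_3(u) = (u + 3)(u + 1)(u - 2) / 144
Then P(u) = 23·L_0(u) + 3·L_1(u) - 42·L_2(u) - 393·L_3(u).
Expanding and collecting terms gives P(u) = -2u³ - 5u² - 4u + 2.
Check: P(-3) = 23. ✓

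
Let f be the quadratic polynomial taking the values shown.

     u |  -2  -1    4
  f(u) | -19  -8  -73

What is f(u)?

Using the Lagrange interpolation formula with nodes -2, -1, 4:
  L_0(u) = (u + 1)(u - 4) / 6
  L_1(u) = (u + 2)(u - 4) / -5
  L_2(u) = (u + 2)(u + 1) / 30
Then f(u) = -19·L_0(u) - 8·L_1(u) - 73·L_2(u).
Expanding and collecting terms gives f(u) = -4u^2 - u - 5.
Check: f(-1) = -8. ✓

f(u) = -4u^2 - u - 5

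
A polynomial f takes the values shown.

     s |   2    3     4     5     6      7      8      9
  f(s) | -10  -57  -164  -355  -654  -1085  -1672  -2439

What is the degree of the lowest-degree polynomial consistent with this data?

Forward differences of the values at s = 2, 3, 4, 5, 6, 7, 8, 9:
  f  : -10  -57  -164  -355  -654  -1085  -1672  -2439
  Δ  : -47  -107  -191  -299  -431  -587  -767
  Δ^2: -60  -84  -108  -132  -156  -180
  Δ^3: -24  -24  -24  -24  -24
  Δ^4: 0  0  0  0
  Δ^5: 0  0  0
  Δ^6: 0  0
  Δ^7: 0
The third differences are constant (-24) and nonzero, while all higher differences vanish, so the minimal degree is 3.

3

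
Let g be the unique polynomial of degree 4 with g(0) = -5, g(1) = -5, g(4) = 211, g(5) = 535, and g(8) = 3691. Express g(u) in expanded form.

g(u) = u^4 - u^3 + 2u^2 - 2u - 5

Using the Lagrange interpolation formula with nodes 0, 1, 4, 5, 8:
  L_0(u) = (u - 1)(u - 4)(u - 5)(u - 8) / 160
  L_1(u) = u(u - 4)(u - 5)(u - 8) / -84
  L_2(u) = u(u - 1)(u - 5)(u - 8) / 48
  L_3(u) = u(u - 1)(u - 4)(u - 8) / -60
  L_4(u) = u(u - 1)(u - 4)(u - 5) / 672
Then g(u) = -5·L_0(u) - 5·L_1(u) + 211·L_2(u) + 535·L_3(u) + 3691·L_4(u).
Expanding and collecting terms gives g(u) = u^4 - u^3 + 2u^2 - 2u - 5.
Check: g(4) = 211. ✓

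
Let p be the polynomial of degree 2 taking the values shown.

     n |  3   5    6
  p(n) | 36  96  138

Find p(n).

p(n) = 4n^2 - 2n + 6

Using the Lagrange interpolation formula with nodes 3, 5, 6:
  L_0(n) = (n - 5)(n - 6) / 6
  L_1(n) = (n - 3)(n - 6) / -2
  L_2(n) = (n - 3)(n - 5) / 3
Then p(n) = 36·L_0(n) + 96·L_1(n) + 138·L_2(n).
Expanding and collecting terms gives p(n) = 4n^2 - 2n + 6.
Check: p(3) = 36. ✓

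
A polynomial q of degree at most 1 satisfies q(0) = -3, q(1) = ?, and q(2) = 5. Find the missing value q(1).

1

The 2 known points determine the degree-1 polynomial uniquely.
Write q(u) = au + b. Substituting each data point gives a linear system:
  b = -3
  2a + b = 5
Solving the system yields a = 4, b = -3.
So q(u) = 4u - 3.
Then q(1) = 1.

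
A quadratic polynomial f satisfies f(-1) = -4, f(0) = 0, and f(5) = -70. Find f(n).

Write f(n) = an^2 + bn + c. Substituting each data point gives a linear system:
  a - b + c = -4
  c = 0
  25a + 5b + c = -70
Solving the system yields a = -3, b = 1, c = 0.
So f(n) = -3n^2 + n.
Check: f(0) = 0. ✓

f(n) = -3n^2 + n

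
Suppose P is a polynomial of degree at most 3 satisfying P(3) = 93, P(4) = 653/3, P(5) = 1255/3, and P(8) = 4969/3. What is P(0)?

Write P(u) = au^3 + bu^2 + cu + d. Substituting each data point gives a linear system:
  27a + 9b + 3c + d = 93
  64a + 16b + 4c + d = 653/3
  125a + 25b + 5c + d = 1255/3
  512a + 64b + 8c + d = 4969/3
Solving the system yields a = 3, b = 2, c = -1/3, d = -5.
So P(u) = 3u^3 + 2u^2 - (1/3)u - 5.
Then P(0) = -5.

-5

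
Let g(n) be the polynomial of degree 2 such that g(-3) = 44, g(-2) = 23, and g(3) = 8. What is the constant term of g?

Write g(n) = an^2 + bn + c. Substituting each data point gives a linear system:
  9a - 3b + c = 44
  4a - 2b + c = 23
  9a + 3b + c = 8
Solving the system yields a = 3, b = -6, c = -1.
So g(n) = 3n^2 - 6n - 1.
The constant term is -1.

-1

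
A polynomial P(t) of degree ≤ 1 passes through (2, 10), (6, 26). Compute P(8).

34

Using the Lagrange interpolation formula with nodes 2, 6:
  L_0(t) = (t - 6) / -4
  L_1(t) = (t - 2) / 4
Then P(t) = 10·L_0(t) + 26·L_1(t).
Expanding and collecting terms gives P(t) = 4t + 2.
Evaluating at t = 8: P(8) = 34.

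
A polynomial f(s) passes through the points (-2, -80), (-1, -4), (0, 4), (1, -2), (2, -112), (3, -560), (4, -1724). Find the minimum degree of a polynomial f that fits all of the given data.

4

Forward differences of the values at s = -2, -1, 0, 1, 2, 3, 4:
  f  : -80  -4  4  -2  -112  -560  -1724
  Δ  : 76  8  -6  -110  -448  -1164
  Δ^2: -68  -14  -104  -338  -716
  Δ^3: 54  -90  -234  -378
  Δ^4: -144  -144  -144
  Δ^5: 0  0
  Δ^6: 0
The fourth differences are constant (-144) and nonzero, while all higher differences vanish, so the minimal degree is 4.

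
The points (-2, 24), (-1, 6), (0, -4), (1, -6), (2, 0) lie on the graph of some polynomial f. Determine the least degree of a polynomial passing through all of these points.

2

Forward differences of the values at u = -2, -1, 0, 1, 2:
  f  : 24  6  -4  -6  0
  Δ  : -18  -10  -2  6
  Δ^2: 8  8  8
  Δ^3: 0  0
  Δ^4: 0
The second differences are constant (8) and nonzero, while all higher differences vanish, so the minimal degree is 2.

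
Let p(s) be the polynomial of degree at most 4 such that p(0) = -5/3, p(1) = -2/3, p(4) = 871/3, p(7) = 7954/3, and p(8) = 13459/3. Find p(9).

Write p(s) = as^4 + bs^3 + cs^2 + ds + e. Substituting each data point gives a linear system:
  e = -5/3
  a + b + c + d + e = -2/3
  256a + 64b + 16c + 4d + e = 871/3
  2401a + 343b + 49c + 7d + e = 7954/3
  4096a + 512b + 64c + 8d + e = 13459/3
Solving the system yields a = 1, b = 1, c = -2, d = 1, e = -5/3.
So p(s) = s⁴ + s³ - 2s² + s - 5/3.
Then p(9) = 21406/3.

21406/3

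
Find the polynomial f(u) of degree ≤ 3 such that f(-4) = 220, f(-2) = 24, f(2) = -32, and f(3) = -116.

f(u) = -4u^3 - 2u^2 + 2u + 4

Write f(u) = au^3 + bu^2 + cu + d. Substituting each data point gives a linear system:
  -64a + 16b - 4c + d = 220
  -8a + 4b - 2c + d = 24
  8a + 4b + 2c + d = -32
  27a + 9b + 3c + d = -116
Solving the system yields a = -4, b = -2, c = 2, d = 4.
So f(u) = -4u³ - 2u² + 2u + 4.
Check: f(3) = -116. ✓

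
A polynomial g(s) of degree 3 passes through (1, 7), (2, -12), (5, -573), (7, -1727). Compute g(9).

-3841

Using the Lagrange interpolation formula with nodes 1, 2, 5, 7:
  L_0(s) = (s - 2)(s - 5)(s - 7) / -24
  L_1(s) = (s - 1)(s - 5)(s - 7) / 15
  L_2(s) = (s - 1)(s - 2)(s - 7) / -24
  L_3(s) = (s - 1)(s - 2)(s - 5) / 60
Then g(s) = 7·L_0(s) - 12·L_1(s) - 573·L_2(s) - 1727·L_3(s).
Expanding and collecting terms gives g(s) = -6s³ + 6s² + 5s + 2.
Evaluating at s = 9: g(9) = -3841.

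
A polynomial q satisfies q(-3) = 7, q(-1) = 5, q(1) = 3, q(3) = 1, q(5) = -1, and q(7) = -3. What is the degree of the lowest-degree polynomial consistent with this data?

Forward differences of the values at u = -3, -1, 1, 3, 5, 7:
  q  : 7  5  3  1  -1  -3
  Δ  : -2  -2  -2  -2  -2
  Δ^2: 0  0  0  0
  Δ^3: 0  0  0
  Δ^4: 0  0
  Δ^5: 0
The first differences are constant (-2) and nonzero, while all higher differences vanish, so the minimal degree is 1.

1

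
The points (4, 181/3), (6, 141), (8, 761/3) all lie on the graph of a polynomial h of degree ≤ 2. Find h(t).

h(t) = 4t^2 + (1/3)t - 5

Write h(t) = at^2 + bt + c. Substituting each data point gives a linear system:
  16a + 4b + c = 181/3
  36a + 6b + c = 141
  64a + 8b + c = 761/3
Solving the system yields a = 4, b = 1/3, c = -5.
So h(t) = 4t² + (1/3)t - 5.
Check: h(8) = 761/3. ✓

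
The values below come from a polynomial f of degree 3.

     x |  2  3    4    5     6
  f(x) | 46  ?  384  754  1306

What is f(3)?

On equispaced nodes a degree-3 polynomial has vanishing fourth forward difference, so
  f(2) - 4·f(3) + 6·f(4) - 4·f(5) + f(6) = 0.
Substituting the known values and solving for f(3):
  -4·f(3) = -640
  f(3) = 160.

160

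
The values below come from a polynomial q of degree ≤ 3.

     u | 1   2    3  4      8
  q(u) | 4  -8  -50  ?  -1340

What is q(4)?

-140

The 4 known points determine the degree-3 polynomial uniquely.
Write q(u) = au^3 + bu^2 + cu + d. Substituting each data point gives a linear system:
  a + b + c + d = 4
  8a + 4b + 2c + d = -8
  27a + 9b + 3c + d = -50
  512a + 64b + 8c + d = -1340
Solving the system yields a = -3, b = 3, c = 0, d = 4.
So q(u) = -3u³ + 3u² + 4.
Then q(4) = -140.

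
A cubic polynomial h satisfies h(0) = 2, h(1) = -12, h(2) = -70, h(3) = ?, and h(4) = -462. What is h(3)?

The 4 known points determine the degree-3 polynomial uniquely.
Write h(t) = at^3 + bt^2 + ct + d. Substituting each data point gives a linear system:
  d = 2
  a + b + c + d = -12
  8a + 4b + 2c + d = -70
  64a + 16b + 4c + d = -462
Solving the system yields a = -6, b = -4, c = -4, d = 2.
So h(t) = -6t³ - 4t² - 4t + 2.
Then h(3) = -208.

-208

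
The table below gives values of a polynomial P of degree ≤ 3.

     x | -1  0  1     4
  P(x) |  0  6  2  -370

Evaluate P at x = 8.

Using the Lagrange interpolation formula with nodes -1, 0, 1, 4:
  L_0(x) = x(x - 1)(x - 4) / -10
  L_1(x) = (x + 1)(x - 1)(x - 4) / 4
  L_2(x) = (x + 1)x(x - 4) / -6
  L_3(x) = (x + 1)x(x - 1) / 60
Then P(x) = 0·L_0(x) + 6·L_1(x) + 2·L_2(x) - 370·L_3(x).
Expanding and collecting terms gives P(x) = -5x³ - 5x² + 6x + 6.
Evaluating at x = 8: P(8) = -2826.

-2826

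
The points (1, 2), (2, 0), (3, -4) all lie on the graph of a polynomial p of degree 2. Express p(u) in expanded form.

p(u) = -u^2 + u + 2

Write p(u) = au^2 + bu + c. Substituting each data point gives a linear system:
  a + b + c = 2
  4a + 2b + c = 0
  9a + 3b + c = -4
Solving the system yields a = -1, b = 1, c = 2.
So p(u) = -u² + u + 2.
Check: p(3) = -4. ✓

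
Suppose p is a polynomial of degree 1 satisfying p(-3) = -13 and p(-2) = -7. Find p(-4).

-19

Using the Lagrange interpolation formula with nodes -3, -2:
  L_0(x) = (x + 2) / -1
  L_1(x) = (x + 3) / 1
Then p(x) = -13·L_0(x) - 7·L_1(x).
Expanding and collecting terms gives p(x) = 6x + 5.
Evaluating at x = -4: p(-4) = -19.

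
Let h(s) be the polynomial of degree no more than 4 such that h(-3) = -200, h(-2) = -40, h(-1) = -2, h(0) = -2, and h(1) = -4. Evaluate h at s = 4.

Forward differences of the values at s = -3, -2, -1, 0, 1:
  h  : -200  -40  -2  -2  -4
  Δ  : 160  38  0  -2
  Δ^2: -122  -38  -2
  Δ^3: 84  36
  Δ^4: -48
The fourth differences are constant, confirming degree 4.
Interpolating (Newton forward form) and evaluating at s = 4 gives h(4) = -382.

-382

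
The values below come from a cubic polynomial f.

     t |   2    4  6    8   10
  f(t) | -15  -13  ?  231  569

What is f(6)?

53

The 4 known points determine the degree-3 polynomial uniquely.
Write f(t) = at^3 + bt^2 + ct + d. Substituting each data point gives a linear system:
  8a + 4b + 2c + d = -15
  64a + 16b + 4c + d = -13
  512a + 64b + 8c + d = 231
  1000a + 100b + 10c + d = 569
Solving the system yields a = 1, b = -4, c = -3, d = -1.
So f(t) = t³ - 4t² - 3t - 1.
Then f(6) = 53.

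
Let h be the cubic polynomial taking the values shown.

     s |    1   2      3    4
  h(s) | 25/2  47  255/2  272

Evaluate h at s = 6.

Using the Lagrange interpolation formula with nodes 1, 2, 3, 4:
  L_0(s) = (s - 2)(s - 3)(s - 4) / -6
  L_1(s) = (s - 1)(s - 3)(s - 4) / 2
  L_2(s) = (s - 1)(s - 2)(s - 4) / -2
  L_3(s) = (s - 1)(s - 2)(s - 3) / 6
Then h(s) = 25/2·L_0(s) + 47·L_1(s) + 255/2·L_2(s) + 272·L_3(s).
Expanding and collecting terms gives h(s) = 3s³ + 5s² - (3/2)s + 6.
Evaluating at s = 6: h(6) = 825.

825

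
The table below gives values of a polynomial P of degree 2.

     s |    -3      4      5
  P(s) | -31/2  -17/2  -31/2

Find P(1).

Write P(s) = as^2 + bs + c. Substituting each data point gives a linear system:
  9a - 3b + c = -31/2
  16a + 4b + c = -17/2
  25a + 5b + c = -31/2
Solving the system yields a = -1, b = 2, c = -1/2.
So P(s) = -s^2 + 2s - 1/2.
Then P(1) = 1/2.

1/2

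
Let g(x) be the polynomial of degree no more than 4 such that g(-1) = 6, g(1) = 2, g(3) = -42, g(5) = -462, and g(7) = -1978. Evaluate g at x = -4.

-273

Forward differences of the values at x = -1, 1, 3, 5, 7:
  g  : 6  2  -42  -462  -1978
  Δ  : -4  -44  -420  -1516
  Δ^2: -40  -376  -1096
  Δ^3: -336  -720
  Δ^4: -384
The fourth differences are constant, confirming degree 4.
Interpolating (Newton forward form) and evaluating at x = -4 gives g(-4) = -273.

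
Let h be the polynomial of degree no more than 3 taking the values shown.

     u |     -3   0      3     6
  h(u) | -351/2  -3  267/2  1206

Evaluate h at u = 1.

Write h(u) = au^3 + bu^2 + cu + d. Substituting each data point gives a linear system:
  -27a + 9b - 3c + d = -351/2
  d = -3
  27a + 9b + 3c + d = 267/2
  216a + 36b + 6c + d = 1206
Solving the system yields a = 6, b = -2, c = -5/2, d = -3.
So h(u) = 6u^3 - 2u^2 - (5/2)u - 3.
Then h(1) = -3/2.

-3/2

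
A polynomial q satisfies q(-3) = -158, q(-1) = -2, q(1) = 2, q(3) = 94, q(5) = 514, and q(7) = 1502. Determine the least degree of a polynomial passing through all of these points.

3

Forward differences of the values at s = -3, -1, 1, 3, 5, 7:
  q  : -158  -2  2  94  514  1502
  Δ  : 156  4  92  420  988
  Δ^2: -152  88  328  568
  Δ^3: 240  240  240
  Δ^4: 0  0
  Δ^5: 0
The third differences are constant (240) and nonzero, while all higher differences vanish, so the minimal degree is 3.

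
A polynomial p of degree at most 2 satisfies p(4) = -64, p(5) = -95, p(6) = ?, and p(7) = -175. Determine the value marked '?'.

The 3 known points determine the degree-2 polynomial uniquely.
Write p(s) = as^2 + bs + c. Substituting each data point gives a linear system:
  16a + 4b + c = -64
  25a + 5b + c = -95
  49a + 7b + c = -175
Solving the system yields a = -3, b = -4, c = 0.
So p(s) = -3s² - 4s.
Then p(6) = -132.

-132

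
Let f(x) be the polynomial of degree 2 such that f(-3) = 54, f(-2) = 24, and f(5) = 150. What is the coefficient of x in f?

0

Write f(x) = ax^2 + bx + c. Substituting each data point gives a linear system:
  9a - 3b + c = 54
  4a - 2b + c = 24
  25a + 5b + c = 150
Solving the system yields a = 6, b = 0, c = 0.
So f(x) = 6x².
The coefficient of x is 0.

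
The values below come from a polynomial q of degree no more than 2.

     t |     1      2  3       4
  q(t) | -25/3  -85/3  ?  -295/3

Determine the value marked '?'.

-175/3

The 3 known points determine the degree-2 polynomial uniquely.
Write q(t) = at^2 + bt + c. Substituting each data point gives a linear system:
  a + b + c = -25/3
  4a + 2b + c = -85/3
  16a + 4b + c = -295/3
Solving the system yields a = -5, b = -5, c = 5/3.
So q(t) = -5t^2 - 5t + 5/3.
Then q(3) = -175/3.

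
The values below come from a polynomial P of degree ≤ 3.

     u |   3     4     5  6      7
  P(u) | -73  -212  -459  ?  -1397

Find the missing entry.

-844

On equispaced nodes a degree-3 polynomial has vanishing fourth forward difference, so
  P(3) - 4·P(4) + 6·P(5) - 4·P(6) + P(7) = 0.
Substituting the known values and solving for P(6):
  -4·P(6) = 3376
  P(6) = -844.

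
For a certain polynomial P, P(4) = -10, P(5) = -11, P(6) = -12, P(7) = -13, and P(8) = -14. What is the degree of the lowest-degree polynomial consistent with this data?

Forward differences of the values at u = 4, 5, 6, 7, 8:
  P  : -10  -11  -12  -13  -14
  Δ  : -1  -1  -1  -1
  Δ^2: 0  0  0
  Δ^3: 0  0
  Δ^4: 0
The first differences are constant (-1) and nonzero, while all higher differences vanish, so the minimal degree is 1.

1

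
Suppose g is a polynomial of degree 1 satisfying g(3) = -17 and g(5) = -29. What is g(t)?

g(t) = -6t + 1

Using the Lagrange interpolation formula with nodes 3, 5:
  L_0(t) = (t - 5) / -2
  L_1(t) = (t - 3) / 2
Then g(t) = -17·L_0(t) - 29·L_1(t).
Expanding and collecting terms gives g(t) = -6t + 1.
Check: g(3) = -17. ✓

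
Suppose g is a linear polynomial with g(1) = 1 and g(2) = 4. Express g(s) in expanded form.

g(s) = 3s - 2

Write g(s) = as + b. Substituting each data point gives a linear system:
  a + b = 1
  2a + b = 4
Solving the system yields a = 3, b = -2.
So g(s) = 3s - 2.
Check: g(1) = 1. ✓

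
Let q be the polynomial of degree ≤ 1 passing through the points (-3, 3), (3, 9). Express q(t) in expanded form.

q(t) = t + 6

Write q(t) = at + b. Substituting each data point gives a linear system:
  -3a + b = 3
  3a + b = 9
Solving the system yields a = 1, b = 6.
So q(t) = t + 6.
Check: q(3) = 9. ✓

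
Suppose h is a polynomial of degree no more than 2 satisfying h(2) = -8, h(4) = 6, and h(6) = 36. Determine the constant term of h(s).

Write h(s) = as^2 + bs + c. Substituting each data point gives a linear system:
  4a + 2b + c = -8
  16a + 4b + c = 6
  36a + 6b + c = 36
Solving the system yields a = 2, b = -5, c = -6.
So h(s) = 2s^2 - 5s - 6.
The constant term is -6.

-6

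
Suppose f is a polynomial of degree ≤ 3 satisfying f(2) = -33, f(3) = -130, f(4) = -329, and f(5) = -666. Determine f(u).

f(u) = -6u^3 + 3u^2 + 2u - 1

Write f(u) = au^3 + bu^2 + cu + d. Substituting each data point gives a linear system:
  8a + 4b + 2c + d = -33
  27a + 9b + 3c + d = -130
  64a + 16b + 4c + d = -329
  125a + 25b + 5c + d = -666
Solving the system yields a = -6, b = 3, c = 2, d = -1.
So f(u) = -6u^3 + 3u^2 + 2u - 1.
Check: f(5) = -666. ✓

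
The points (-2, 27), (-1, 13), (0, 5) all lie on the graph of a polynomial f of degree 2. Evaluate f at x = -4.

Forward differences of the values at x = -2, -1, 0:
  f  : 27  13  5
  Δ  : -14  -8
  Δ^2: 6
The second differences are constant, confirming degree 2.
Interpolating (Newton forward form) and evaluating at x = -4 gives f(-4) = 73.

73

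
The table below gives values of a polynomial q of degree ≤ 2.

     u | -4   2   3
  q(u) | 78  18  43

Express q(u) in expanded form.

q(u) = 5u^2 - 2

Write q(u) = au^2 + bu + c. Substituting each data point gives a linear system:
  16a - 4b + c = 78
  4a + 2b + c = 18
  9a + 3b + c = 43
Solving the system yields a = 5, b = 0, c = -2.
So q(u) = 5u^2 - 2.
Check: q(3) = 43. ✓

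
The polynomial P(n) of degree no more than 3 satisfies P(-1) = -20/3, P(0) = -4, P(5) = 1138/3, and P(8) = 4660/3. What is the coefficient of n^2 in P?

1/3

Write P(n) = an^3 + bn^2 + cn + d. Substituting each data point gives a linear system:
  -a + b - c + d = -20/3
  d = -4
  125a + 25b + 5c + d = 1138/3
  512a + 64b + 8c + d = 4660/3
Solving the system yields a = 3, b = 1/3, c = 0, d = -4.
So P(n) = 3n^3 + (1/3)n^2 - 4.
The coefficient of n^2 is 1/3.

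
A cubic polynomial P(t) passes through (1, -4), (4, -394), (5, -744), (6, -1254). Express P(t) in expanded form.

P(t) = -5t^3 - 5t^2 + 6

Write P(t) = at^3 + bt^2 + ct + d. Substituting each data point gives a linear system:
  a + b + c + d = -4
  64a + 16b + 4c + d = -394
  125a + 25b + 5c + d = -744
  216a + 36b + 6c + d = -1254
Solving the system yields a = -5, b = -5, c = 0, d = 6.
So P(t) = -5t^3 - 5t^2 + 6.
Check: P(4) = -394. ✓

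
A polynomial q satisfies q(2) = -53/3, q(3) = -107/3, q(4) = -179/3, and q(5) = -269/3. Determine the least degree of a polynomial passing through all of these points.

Forward differences of the values at x = 2, 3, 4, 5:
  q  : -53/3  -107/3  -179/3  -269/3
  Δ  : -18  -24  -30
  Δ^2: -6  -6
  Δ^3: 0
The second differences are constant (-6) and nonzero, while all higher differences vanish, so the minimal degree is 2.

2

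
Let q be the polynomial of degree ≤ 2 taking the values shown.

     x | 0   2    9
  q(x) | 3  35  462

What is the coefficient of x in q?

6

Write q(x) = ax^2 + bx + c. Substituting each data point gives a linear system:
  c = 3
  4a + 2b + c = 35
  81a + 9b + c = 462
Solving the system yields a = 5, b = 6, c = 3.
So q(x) = 5x^2 + 6x + 3.
The coefficient of x is 6.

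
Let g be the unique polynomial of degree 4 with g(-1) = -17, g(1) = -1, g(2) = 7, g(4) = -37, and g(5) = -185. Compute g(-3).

Write g(u) = au^4 + bu^3 + cu^2 + du + e. Substituting each data point gives a linear system:
  a - b + c - d + e = -17
  a + b + c + d + e = -1
  16a + 8b + 4c + 2d + e = 7
  256a + 64b + 16c + 4d + e = -37
  625a + 125b + 25c + 5d + e = -185
Solving the system yields a = -1, b = 4, c = -3, d = 4, e = -5.
So g(u) = -u^4 + 4u^3 - 3u^2 + 4u - 5.
Then g(-3) = -233.

-233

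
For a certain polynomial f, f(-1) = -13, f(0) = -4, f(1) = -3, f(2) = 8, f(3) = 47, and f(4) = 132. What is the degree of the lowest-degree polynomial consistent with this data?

Forward differences of the values at t = -1, 0, 1, 2, 3, 4:
  f  : -13  -4  -3  8  47  132
  Δ  : 9  1  11  39  85
  Δ^2: -8  10  28  46
  Δ^3: 18  18  18
  Δ^4: 0  0
  Δ^5: 0
The third differences are constant (18) and nonzero, while all higher differences vanish, so the minimal degree is 3.

3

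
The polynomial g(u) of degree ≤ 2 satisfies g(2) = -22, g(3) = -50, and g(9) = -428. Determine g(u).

g(u) = -5u^2 - 3u + 4

Write g(u) = au^2 + bu + c. Substituting each data point gives a linear system:
  4a + 2b + c = -22
  9a + 3b + c = -50
  81a + 9b + c = -428
Solving the system yields a = -5, b = -3, c = 4.
So g(u) = -5u^2 - 3u + 4.
Check: g(2) = -22. ✓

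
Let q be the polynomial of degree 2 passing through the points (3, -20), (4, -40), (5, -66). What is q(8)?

Using the Lagrange interpolation formula with nodes 3, 4, 5:
  L_0(n) = (n - 4)(n - 5) / 2
  L_1(n) = (n - 3)(n - 5) / -1
  L_2(n) = (n - 3)(n - 4) / 2
Then q(n) = -20·L_0(n) - 40·L_1(n) - 66·L_2(n).
Expanding and collecting terms gives q(n) = -3n² + n + 4.
Evaluating at n = 8: q(8) = -180.

-180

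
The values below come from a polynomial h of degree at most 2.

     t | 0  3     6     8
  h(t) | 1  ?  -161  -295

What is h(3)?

The 3 known points determine the degree-2 polynomial uniquely.
Write h(t) = at^2 + bt + c. Substituting each data point gives a linear system:
  c = 1
  36a + 6b + c = -161
  64a + 8b + c = -295
Solving the system yields a = -5, b = 3, c = 1.
So h(t) = -5t^2 + 3t + 1.
Then h(3) = -35.

-35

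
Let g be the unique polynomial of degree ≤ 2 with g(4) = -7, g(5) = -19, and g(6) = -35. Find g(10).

-139

Using the Lagrange interpolation formula with nodes 4, 5, 6:
  L_0(n) = (n - 5)(n - 6) / 2
  L_1(n) = (n - 4)(n - 6) / -1
  L_2(n) = (n - 4)(n - 5) / 2
Then g(n) = -7·L_0(n) - 19·L_1(n) - 35·L_2(n).
Expanding and collecting terms gives g(n) = -2n^2 + 6n + 1.
Evaluating at n = 10: g(10) = -139.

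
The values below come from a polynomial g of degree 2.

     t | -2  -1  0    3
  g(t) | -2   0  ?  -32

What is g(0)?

-2

The 3 known points determine the degree-2 polynomial uniquely.
Write g(t) = at^2 + bt + c. Substituting each data point gives a linear system:
  4a - 2b + c = -2
  a - b + c = 0
  9a + 3b + c = -32
Solving the system yields a = -2, b = -4, c = -2.
So g(t) = -2t^2 - 4t - 2.
Then g(0) = -2.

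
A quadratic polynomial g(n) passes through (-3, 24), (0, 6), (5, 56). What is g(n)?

g(n) = 2n^2 + 6

Using the Lagrange interpolation formula with nodes -3, 0, 5:
  L_0(n) = n(n - 5) / 24
  L_1(n) = (n + 3)(n - 5) / -15
  L_2(n) = (n + 3)n / 40
Then g(n) = 24·L_0(n) + 6·L_1(n) + 56·L_2(n).
Expanding and collecting terms gives g(n) = 2n^2 + 6.
Check: g(-3) = 24. ✓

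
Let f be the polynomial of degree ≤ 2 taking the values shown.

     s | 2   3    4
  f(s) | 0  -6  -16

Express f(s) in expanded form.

f(s) = -2s^2 + 4s

Write f(s) = as^2 + bs + c. Substituting each data point gives a linear system:
  4a + 2b + c = 0
  9a + 3b + c = -6
  16a + 4b + c = -16
Solving the system yields a = -2, b = 4, c = 0.
So f(s) = -2s^2 + 4s.
Check: f(4) = -16. ✓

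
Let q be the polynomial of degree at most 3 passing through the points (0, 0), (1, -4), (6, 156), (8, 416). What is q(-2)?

Using the Lagrange interpolation formula with nodes 0, 1, 6, 8:
  L_0(u) = (u - 1)(u - 6)(u - 8) / -48
  L_1(u) = u(u - 6)(u - 8) / 35
  L_2(u) = u(u - 1)(u - 8) / -60
  L_3(u) = u(u - 1)(u - 6) / 112
Then q(u) = 0·L_0(u) - 4·L_1(u) + 156·L_2(u) + 416·L_3(u).
Expanding and collecting terms gives q(u) = u³ - u² - 4u.
Evaluating at u = -2: q(-2) = -4.

-4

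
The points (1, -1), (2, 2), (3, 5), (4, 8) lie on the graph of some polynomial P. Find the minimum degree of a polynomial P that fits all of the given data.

1

Forward differences of the values at t = 1, 2, 3, 4:
  P  : -1  2  5  8
  Δ  : 3  3  3
  Δ^2: 0  0
  Δ^3: 0
The first differences are constant (3) and nonzero, while all higher differences vanish, so the minimal degree is 1.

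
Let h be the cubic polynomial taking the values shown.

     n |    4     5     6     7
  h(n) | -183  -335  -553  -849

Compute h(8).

-1235

Forward differences of the values at n = 4, 5, 6, 7:
  h  : -183  -335  -553  -849
  Δ  : -152  -218  -296
  Δ^2: -66  -78
  Δ^3: -12
The third differences are constant, confirming degree 3.
Interpolating (Newton forward form) and evaluating at n = 8 gives h(8) = -1235.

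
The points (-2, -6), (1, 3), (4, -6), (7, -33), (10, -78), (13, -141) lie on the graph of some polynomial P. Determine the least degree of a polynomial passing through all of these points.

2

Forward differences of the values at u = -2, 1, 4, 7, 10, 13:
  P  : -6  3  -6  -33  -78  -141
  Δ  : 9  -9  -27  -45  -63
  Δ^2: -18  -18  -18  -18
  Δ^3: 0  0  0
  Δ^4: 0  0
  Δ^5: 0
The second differences are constant (-18) and nonzero, while all higher differences vanish, so the minimal degree is 2.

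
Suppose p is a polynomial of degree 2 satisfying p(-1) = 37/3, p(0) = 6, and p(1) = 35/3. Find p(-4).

Write p(n) = an^2 + bn + c. Substituting each data point gives a linear system:
  a - b + c = 37/3
  c = 6
  a + b + c = 35/3
Solving the system yields a = 6, b = -1/3, c = 6.
So p(n) = 6n² - (1/3)n + 6.
Then p(-4) = 310/3.

310/3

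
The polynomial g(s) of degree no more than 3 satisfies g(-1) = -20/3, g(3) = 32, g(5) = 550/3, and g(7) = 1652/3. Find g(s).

g(s) = 2s^3 - 3s^2 + (5/3)s

Using the Lagrange interpolation formula with nodes -1, 3, 5, 7:
  L_0(s) = (s - 3)(s - 5)(s - 7) / -192
  L_1(s) = (s + 1)(s - 5)(s - 7) / 32
  L_2(s) = (s + 1)(s - 3)(s - 7) / -24
  L_3(s) = (s + 1)(s - 3)(s - 5) / 64
Then g(s) = -20/3·L_0(s) + 32·L_1(s) + 550/3·L_2(s) + 1652/3·L_3(s).
Expanding and collecting terms gives g(s) = 2s³ - 3s² + (5/3)s.
Check: g(-1) = -20/3. ✓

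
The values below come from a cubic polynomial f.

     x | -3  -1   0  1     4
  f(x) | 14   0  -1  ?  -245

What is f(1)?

-14

The 4 known points determine the degree-3 polynomial uniquely.
Write f(x) = ax^3 + bx^2 + cx + d. Substituting each data point gives a linear system:
  -27a + 9b - 3c + d = 14
  -a + b - c + d = 0
  d = -1
  64a + 16b + 4c + d = -245
Solving the system yields a = -2, b = -6, c = -5, d = -1.
So f(x) = -2x^3 - 6x^2 - 5x - 1.
Then f(1) = -14.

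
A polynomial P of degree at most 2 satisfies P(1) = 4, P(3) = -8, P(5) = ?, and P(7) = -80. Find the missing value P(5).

The 3 known points determine the degree-2 polynomial uniquely.
Write P(s) = as^2 + bs + c. Substituting each data point gives a linear system:
  a + b + c = 4
  9a + 3b + c = -8
  49a + 7b + c = -80
Solving the system yields a = -2, b = 2, c = 4.
So P(s) = -2s² + 2s + 4.
Then P(5) = -36.

-36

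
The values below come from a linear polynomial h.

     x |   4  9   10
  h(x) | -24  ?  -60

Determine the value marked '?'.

The 2 known points determine the degree-1 polynomial uniquely.
Write h(x) = ax + b. Substituting each data point gives a linear system:
  4a + b = -24
  10a + b = -60
Solving the system yields a = -6, b = 0.
So h(x) = -6x.
Then h(9) = -54.

-54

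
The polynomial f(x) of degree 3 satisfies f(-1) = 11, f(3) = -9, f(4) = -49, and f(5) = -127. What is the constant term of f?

Write f(x) = ax^3 + bx^2 + cx + d. Substituting each data point gives a linear system:
  -a + b - c + d = 11
  27a + 9b + 3c + d = -9
  64a + 16b + 4c + d = -49
  125a + 25b + 5c + d = -127
Solving the system yields a = -2, b = 5, c = -1, d = 3.
So f(x) = -2x³ + 5x² - x + 3.
The constant term is 3.

3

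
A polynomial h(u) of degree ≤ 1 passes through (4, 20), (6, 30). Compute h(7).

Using the Lagrange interpolation formula with nodes 4, 6:
  L_0(u) = (u - 6) / -2
  L_1(u) = (u - 4) / 2
Then h(u) = 20·L_0(u) + 30·L_1(u).
Expanding and collecting terms gives h(u) = 5u.
Evaluating at u = 7: h(7) = 35.

35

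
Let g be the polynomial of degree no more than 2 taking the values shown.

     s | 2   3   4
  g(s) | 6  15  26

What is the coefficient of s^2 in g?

Write g(s) = as^2 + bs + c. Substituting each data point gives a linear system:
  4a + 2b + c = 6
  9a + 3b + c = 15
  16a + 4b + c = 26
Solving the system yields a = 1, b = 4, c = -6.
So g(s) = s² + 4s - 6.
The leading coefficient is 1.

1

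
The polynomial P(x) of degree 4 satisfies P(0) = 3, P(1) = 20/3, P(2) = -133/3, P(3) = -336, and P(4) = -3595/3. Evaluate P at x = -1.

Write P(x) = ax^4 + bx^3 + cx^2 + dx + e. Substituting each data point gives a linear system:
  e = 3
  a + b + c + d + e = 20/3
  16a + 8b + 4c + 2d + e = -133/3
  81a + 27b + 9c + 3d + e = -336
  256a + 64b + 16c + 4d + e = -3595/3
Solving the system yields a = -6, b = 5, c = -1/3, d = 5, e = 3.
So P(x) = -6x^4 + 5x^3 - (1/3)x^2 + 5x + 3.
Then P(-1) = -40/3.

-40/3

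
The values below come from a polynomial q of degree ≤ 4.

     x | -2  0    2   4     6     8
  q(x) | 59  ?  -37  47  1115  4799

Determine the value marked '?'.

The 5 known points determine the degree-4 polynomial uniquely.
Write q(x) = ax^4 + bx^3 + cx^2 + dx + e. Substituting each data point gives a linear system:
  16a - 8b + 4c - 2d + e = 59
  16a + 8b + 4c + 2d + e = -37
  256a + 64b + 16c + 4d + e = 47
  1296a + 216b + 36c + 6d + e = 1115
  4096a + 512b + 64c + 8d + e = 4799
Solving the system yields a = 2, b = -6, c = -5, d = 0, e = -1.
So q(x) = 2x^4 - 6x^3 - 5x^2 - 1.
Then q(0) = -1.

-1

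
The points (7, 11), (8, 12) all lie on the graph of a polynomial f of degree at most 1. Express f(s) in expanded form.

Using the Lagrange interpolation formula with nodes 7, 8:
  L_0(s) = (s - 8) / -1
  L_1(s) = (s - 7) / 1
Then f(s) = 11·L_0(s) + 12·L_1(s).
Expanding and collecting terms gives f(s) = s + 4.
Check: f(8) = 12. ✓

f(s) = s + 4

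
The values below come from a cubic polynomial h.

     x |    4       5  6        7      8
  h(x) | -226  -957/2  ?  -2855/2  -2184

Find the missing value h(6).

-869

On equispaced nodes a degree-3 polynomial has vanishing fourth forward difference, so
  h(4) - 4·h(5) + 6·h(6) - 4·h(7) + h(8) = 0.
Substituting the known values and solving for h(6):
  6·h(6) = -5214
  h(6) = -869.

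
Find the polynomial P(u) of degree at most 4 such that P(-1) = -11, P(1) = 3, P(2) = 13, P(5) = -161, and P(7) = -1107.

Write P(u) = au^4 + bu^3 + cu^2 + du + e. Substituting each data point gives a linear system:
  a - b + c - d + e = -11
  a + b + c + d + e = 3
  16a + 8b + 4c + 2d + e = 13
  625a + 125b + 25c + 5d + e = -161
  2401a + 343b + 49c + 7d + e = -1107
Solving the system yields a = -1, b = 4, c = -2, d = 3, e = -1.
So P(u) = -u⁴ + 4u³ - 2u² + 3u - 1.
Check: P(2) = 13. ✓

P(u) = -u^4 + 4u^3 - 2u^2 + 3u - 1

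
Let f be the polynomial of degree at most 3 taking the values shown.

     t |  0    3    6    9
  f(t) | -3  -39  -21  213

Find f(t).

f(t) = t^3 - 6t^2 - 3t - 3

Write f(t) = at^3 + bt^2 + ct + d. Substituting each data point gives a linear system:
  d = -3
  27a + 9b + 3c + d = -39
  216a + 36b + 6c + d = -21
  729a + 81b + 9c + d = 213
Solving the system yields a = 1, b = -6, c = -3, d = -3.
So f(t) = t^3 - 6t^2 - 3t - 3.
Check: f(9) = 213. ✓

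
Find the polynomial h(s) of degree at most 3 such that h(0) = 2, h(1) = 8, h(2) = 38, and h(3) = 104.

h(s) = 2s^3 + 6s^2 - 2s + 2

Write h(s) = as^3 + bs^2 + cs + d. Substituting each data point gives a linear system:
  d = 2
  a + b + c + d = 8
  8a + 4b + 2c + d = 38
  27a + 9b + 3c + d = 104
Solving the system yields a = 2, b = 6, c = -2, d = 2.
So h(s) = 2s³ + 6s² - 2s + 2.
Check: h(3) = 104. ✓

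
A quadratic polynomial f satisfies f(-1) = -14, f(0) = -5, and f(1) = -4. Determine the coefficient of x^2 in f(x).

Write f(x) = ax^2 + bx + c. Substituting each data point gives a linear system:
  a - b + c = -14
  c = -5
  a + b + c = -4
Solving the system yields a = -4, b = 5, c = -5.
So f(x) = -4x^2 + 5x - 5.
The leading coefficient is -4.

-4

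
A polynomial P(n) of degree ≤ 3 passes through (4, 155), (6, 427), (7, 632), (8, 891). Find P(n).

Write P(n) = an^3 + bn^2 + cn + d. Substituting each data point gives a linear system:
  64a + 16b + 4c + d = 155
  216a + 36b + 6c + d = 427
  343a + 49b + 7c + d = 632
  512a + 64b + 8c + d = 891
Solving the system yields a = 1, b = 6, c = 0, d = -5.
So P(n) = n^3 + 6n^2 - 5.
Check: P(8) = 891. ✓

P(n) = n^3 + 6n^2 - 5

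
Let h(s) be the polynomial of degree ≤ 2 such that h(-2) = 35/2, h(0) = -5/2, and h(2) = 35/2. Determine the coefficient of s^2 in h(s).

5

Write h(s) = as^2 + bs + c. Substituting each data point gives a linear system:
  4a - 2b + c = 35/2
  c = -5/2
  4a + 2b + c = 35/2
Solving the system yields a = 5, b = 0, c = -5/2.
So h(s) = 5s² - 5/2.
The leading coefficient is 5.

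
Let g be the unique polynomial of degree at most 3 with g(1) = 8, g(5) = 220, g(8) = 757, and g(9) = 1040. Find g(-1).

10

Write g(s) = as^3 + bs^2 + cs + d. Substituting each data point gives a linear system:
  a + b + c + d = 8
  125a + 25b + 5c + d = 220
  512a + 64b + 8c + d = 757
  729a + 81b + 9c + d = 1040
Solving the system yields a = 1, b = 4, c = -2, d = 5.
So g(s) = s³ + 4s² - 2s + 5.
Then g(-1) = 10.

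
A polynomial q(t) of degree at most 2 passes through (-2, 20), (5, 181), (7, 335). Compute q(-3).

45

Write q(t) = at^2 + bt + c. Substituting each data point gives a linear system:
  4a - 2b + c = 20
  25a + 5b + c = 181
  49a + 7b + c = 335
Solving the system yields a = 6, b = 5, c = 6.
So q(t) = 6t² + 5t + 6.
Then q(-3) = 45.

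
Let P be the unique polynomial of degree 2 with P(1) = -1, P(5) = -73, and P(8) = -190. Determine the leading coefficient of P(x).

-3

Write P(x) = ax^2 + bx + c. Substituting each data point gives a linear system:
  a + b + c = -1
  25a + 5b + c = -73
  64a + 8b + c = -190
Solving the system yields a = -3, b = 0, c = 2.
So P(x) = -3x^2 + 2.
The leading coefficient is -3.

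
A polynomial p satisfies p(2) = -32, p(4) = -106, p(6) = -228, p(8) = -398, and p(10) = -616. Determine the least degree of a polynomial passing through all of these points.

2

Forward differences of the values at t = 2, 4, 6, 8, 10:
  p  : -32  -106  -228  -398  -616
  Δ  : -74  -122  -170  -218
  Δ^2: -48  -48  -48
  Δ^3: 0  0
  Δ^4: 0
The second differences are constant (-48) and nonzero, while all higher differences vanish, so the minimal degree is 2.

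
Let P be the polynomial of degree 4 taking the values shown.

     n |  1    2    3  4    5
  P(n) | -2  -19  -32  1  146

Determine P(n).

P(n) = n^4 - 3n^3 - 5n^2 + 4n + 1

Using the Lagrange interpolation formula with nodes 1, 2, 3, 4, 5:
  L_0(n) = (n - 2)(n - 3)(n - 4)(n - 5) / 24
  L_1(n) = (n - 1)(n - 3)(n - 4)(n - 5) / -6
  L_2(n) = (n - 1)(n - 2)(n - 4)(n - 5) / 4
  L_3(n) = (n - 1)(n - 2)(n - 3)(n - 5) / -6
  L_4(n) = (n - 1)(n - 2)(n - 3)(n - 4) / 24
Then P(n) = -2·L_0(n) - 19·L_1(n) - 32·L_2(n) + 1·L_3(n) + 146·L_4(n).
Expanding and collecting terms gives P(n) = n⁴ - 3n³ - 5n² + 4n + 1.
Check: P(3) = -32. ✓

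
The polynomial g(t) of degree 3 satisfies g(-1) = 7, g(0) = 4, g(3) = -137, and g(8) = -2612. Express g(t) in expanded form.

Using the Lagrange interpolation formula with nodes -1, 0, 3, 8:
  L_0(t) = t(t - 3)(t - 8) / -36
  L_1(t) = (t + 1)(t - 3)(t - 8) / 24
  L_2(t) = (t + 1)t(t - 8) / -60
  L_3(t) = (t + 1)t(t - 3) / 360
Then g(t) = 7·L_0(t) + 4·L_1(t) - 137·L_2(t) - 2612·L_3(t).
Expanding and collecting terms gives g(t) = -5t^3 - t^2 + t + 4.
Check: g(0) = 4. ✓

g(t) = -5t^3 - t^2 + t + 4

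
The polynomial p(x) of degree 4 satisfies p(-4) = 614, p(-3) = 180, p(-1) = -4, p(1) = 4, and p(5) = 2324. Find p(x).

Write p(x) = ax^4 + bx^3 + cx^2 + dx + e. Substituting each data point gives a linear system:
  256a - 64b + 16c - 4d + e = 614
  81a - 27b + 9c - 3d + e = 180
  a - b + c - d + e = -4
  a + b + c + d + e = 4
  625a + 125b + 25c + 5d + e = 2324
Solving the system yields a = 3, b = 3, c = 3, d = 1, e = -6.
So p(x) = 3x^4 + 3x^3 + 3x^2 + x - 6.
Check: p(-1) = -4. ✓

p(x) = 3x^4 + 3x^3 + 3x^2 + x - 6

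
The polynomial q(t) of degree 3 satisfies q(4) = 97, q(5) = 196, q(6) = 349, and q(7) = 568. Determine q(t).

Write q(t) = at^3 + bt^2 + ct + d. Substituting each data point gives a linear system:
  64a + 16b + 4c + d = 97
  125a + 25b + 5c + d = 196
  216a + 36b + 6c + d = 349
  343a + 49b + 7c + d = 568
Solving the system yields a = 2, b = -3, c = 4, d = 1.
So q(t) = 2t^3 - 3t^2 + 4t + 1.
Check: q(6) = 349. ✓

q(t) = 2t^3 - 3t^2 + 4t + 1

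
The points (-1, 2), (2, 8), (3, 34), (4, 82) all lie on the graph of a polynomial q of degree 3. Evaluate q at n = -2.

Using the Lagrange interpolation formula with nodes -1, 2, 3, 4:
  L_0(n) = (n - 2)(n - 3)(n - 4) / -60
  L_1(n) = (n + 1)(n - 3)(n - 4) / 6
  L_2(n) = (n + 1)(n - 2)(n - 4) / -4
  L_3(n) = (n + 1)(n - 2)(n - 3) / 10
Then q(n) = 2·L_0(n) + 8·L_1(n) + 34·L_2(n) + 82·L_3(n).
Expanding and collecting terms gives q(n) = n³ + 2n² - 3n - 2.
Evaluating at n = -2: q(-2) = 4.

4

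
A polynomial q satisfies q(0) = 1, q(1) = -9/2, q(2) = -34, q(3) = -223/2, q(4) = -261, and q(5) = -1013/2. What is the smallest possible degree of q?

3

Forward differences of the values at u = 0, 1, 2, 3, 4, 5:
  q  : 1  -9/2  -34  -223/2  -261  -1013/2
  Δ  : -11/2  -59/2  -155/2  -299/2  -491/2
  Δ^2: -24  -48  -72  -96
  Δ^3: -24  -24  -24
  Δ^4: 0  0
  Δ^5: 0
The third differences are constant (-24) and nonzero, while all higher differences vanish, so the minimal degree is 3.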